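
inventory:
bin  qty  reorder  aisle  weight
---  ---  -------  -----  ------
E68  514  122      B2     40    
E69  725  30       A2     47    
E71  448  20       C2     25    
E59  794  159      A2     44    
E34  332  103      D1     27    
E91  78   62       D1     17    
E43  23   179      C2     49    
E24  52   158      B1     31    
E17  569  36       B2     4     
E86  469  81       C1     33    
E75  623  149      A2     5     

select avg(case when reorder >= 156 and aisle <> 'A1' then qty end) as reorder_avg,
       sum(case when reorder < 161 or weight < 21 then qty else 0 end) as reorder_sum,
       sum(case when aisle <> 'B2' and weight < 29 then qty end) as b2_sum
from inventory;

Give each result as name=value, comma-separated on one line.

[reorder_avg: reorder >= 156 and aisle <> 'A1']
bin=E68: ✗
bin=E69: ✗
bin=E71: ✗
bin=E59: ✓ → 794
bin=E34: ✗
bin=E91: ✗
bin=E43: ✓ → 23
bin=E24: ✓ → 52
bin=E17: ✗
bin=E86: ✗
bin=E75: ✗
reorder_avg = (794 + 23 + 52) / 3 = 289.6666666667
—
[reorder_sum: reorder < 161 or weight < 21]
bin=E68: ✓ → 514
bin=E69: ✓ → 725
bin=E71: ✓ → 448
bin=E59: ✓ → 794
bin=E34: ✓ → 332
bin=E91: ✓ → 78
bin=E43: ✗
bin=E24: ✓ → 52
bin=E17: ✓ → 569
bin=E86: ✓ → 469
bin=E75: ✓ → 623
reorder_sum = 514 + 725 + 448 + 794 + 332 + 78 + 52 + 569 + 469 + 623 = 4604
—
[b2_sum: aisle <> 'B2' and weight < 29]
bin=E68: ✗
bin=E69: ✗
bin=E71: ✓ → 448
bin=E59: ✗
bin=E34: ✓ → 332
bin=E91: ✓ → 78
bin=E43: ✗
bin=E24: ✗
bin=E17: ✗
bin=E86: ✗
bin=E75: ✓ → 623
b2_sum = 448 + 332 + 78 + 623 = 1481

reorder_avg=289.6666666667, reorder_sum=4604, b2_sum=1481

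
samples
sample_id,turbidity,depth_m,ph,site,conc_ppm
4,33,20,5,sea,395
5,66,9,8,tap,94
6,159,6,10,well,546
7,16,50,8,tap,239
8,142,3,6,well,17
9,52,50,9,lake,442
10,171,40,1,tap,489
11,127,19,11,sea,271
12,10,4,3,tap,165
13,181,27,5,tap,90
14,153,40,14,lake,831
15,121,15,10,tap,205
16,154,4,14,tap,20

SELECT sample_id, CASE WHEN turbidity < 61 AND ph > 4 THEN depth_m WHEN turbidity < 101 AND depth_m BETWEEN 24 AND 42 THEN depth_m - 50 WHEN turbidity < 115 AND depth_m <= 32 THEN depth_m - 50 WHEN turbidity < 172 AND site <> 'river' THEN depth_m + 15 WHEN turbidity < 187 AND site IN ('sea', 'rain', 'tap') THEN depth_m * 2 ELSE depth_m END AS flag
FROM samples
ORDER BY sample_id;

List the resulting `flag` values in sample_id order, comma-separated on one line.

20, -41, 21, 50, 18, 50, 55, 34, -46, 54, 55, 30, 19

sample_id=4: turbidity < 61 AND ph > 4 → 20
sample_id=5: turbidity < 115 AND depth_m <= 32 → -41
sample_id=6: turbidity < 172 AND site <> 'river' → 21
sample_id=7: turbidity < 61 AND ph > 4 → 50
sample_id=8: turbidity < 172 AND site <> 'river' → 18
sample_id=9: turbidity < 61 AND ph > 4 → 50
sample_id=10: turbidity < 172 AND site <> 'river' → 55
sample_id=11: turbidity < 172 AND site <> 'river' → 34
sample_id=12: turbidity < 115 AND depth_m <= 32 → -46
sample_id=13: turbidity < 187 AND site IN ('sea', 'rain', 'tap') → 54
sample_id=14: turbidity < 172 AND site <> 'river' → 55
sample_id=15: turbidity < 172 AND site <> 'river' → 30
sample_id=16: turbidity < 172 AND site <> 'river' → 19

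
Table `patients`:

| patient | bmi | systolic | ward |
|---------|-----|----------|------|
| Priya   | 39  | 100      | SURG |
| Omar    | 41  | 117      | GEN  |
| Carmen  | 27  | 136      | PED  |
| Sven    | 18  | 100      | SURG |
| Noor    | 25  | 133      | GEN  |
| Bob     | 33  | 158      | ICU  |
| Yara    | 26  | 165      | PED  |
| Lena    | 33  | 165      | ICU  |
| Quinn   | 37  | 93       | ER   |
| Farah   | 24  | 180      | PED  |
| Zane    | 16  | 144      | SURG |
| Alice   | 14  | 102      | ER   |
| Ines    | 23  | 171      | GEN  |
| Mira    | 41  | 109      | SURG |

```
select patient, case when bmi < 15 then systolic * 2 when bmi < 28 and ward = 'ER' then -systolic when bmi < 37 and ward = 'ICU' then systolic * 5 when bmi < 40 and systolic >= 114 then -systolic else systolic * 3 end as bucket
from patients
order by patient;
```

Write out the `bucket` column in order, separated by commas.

patient=Alice: bmi < 15 → 204
patient=Bob: bmi < 37 and ward = 'ICU' → 790
patient=Carmen: bmi < 40 and systolic >= 114 → -136
patient=Farah: bmi < 40 and systolic >= 114 → -180
patient=Ines: bmi < 40 and systolic >= 114 → -171
patient=Lena: bmi < 37 and ward = 'ICU' → 825
patient=Mira: ELSE → 327
patient=Noor: bmi < 40 and systolic >= 114 → -133
patient=Omar: ELSE → 351
patient=Priya: ELSE → 300
patient=Quinn: ELSE → 279
patient=Sven: ELSE → 300
patient=Yara: bmi < 40 and systolic >= 114 → -165
patient=Zane: bmi < 40 and systolic >= 114 → -144

204, 790, -136, -180, -171, 825, 327, -133, 351, 300, 279, 300, -165, -144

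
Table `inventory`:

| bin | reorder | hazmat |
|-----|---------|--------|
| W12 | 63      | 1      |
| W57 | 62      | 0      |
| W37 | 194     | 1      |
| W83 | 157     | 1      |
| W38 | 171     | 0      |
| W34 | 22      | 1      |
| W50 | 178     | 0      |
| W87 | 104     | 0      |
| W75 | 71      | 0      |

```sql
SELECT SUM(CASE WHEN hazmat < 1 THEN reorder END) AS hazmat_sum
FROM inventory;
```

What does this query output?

586

bin=W12: ✗
bin=W57: ✓ → 62
bin=W37: ✗
bin=W83: ✗
bin=W38: ✓ → 171
bin=W34: ✗
bin=W50: ✓ → 178
bin=W87: ✓ → 104
bin=W75: ✓ → 71
hazmat_sum = 62 + 171 + 178 + 104 + 71 = 586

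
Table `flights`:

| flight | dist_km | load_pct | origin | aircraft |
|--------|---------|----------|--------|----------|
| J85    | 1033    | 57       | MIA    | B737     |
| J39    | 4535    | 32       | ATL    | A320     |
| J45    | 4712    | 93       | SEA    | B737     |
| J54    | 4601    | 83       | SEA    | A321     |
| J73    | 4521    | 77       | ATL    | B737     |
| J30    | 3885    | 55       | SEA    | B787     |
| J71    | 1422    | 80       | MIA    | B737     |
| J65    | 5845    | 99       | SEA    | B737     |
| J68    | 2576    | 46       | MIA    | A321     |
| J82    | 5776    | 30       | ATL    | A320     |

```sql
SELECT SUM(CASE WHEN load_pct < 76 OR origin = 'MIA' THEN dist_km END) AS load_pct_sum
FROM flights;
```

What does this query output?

19227

flight=J85: ✓ → 1033
flight=J39: ✓ → 4535
flight=J45: ✗
flight=J54: ✗
flight=J73: ✗
flight=J30: ✓ → 3885
flight=J71: ✓ → 1422
flight=J65: ✗
flight=J68: ✓ → 2576
flight=J82: ✓ → 5776
load_pct_sum = 1033 + 4535 + 3885 + 1422 + 2576 + 5776 = 19227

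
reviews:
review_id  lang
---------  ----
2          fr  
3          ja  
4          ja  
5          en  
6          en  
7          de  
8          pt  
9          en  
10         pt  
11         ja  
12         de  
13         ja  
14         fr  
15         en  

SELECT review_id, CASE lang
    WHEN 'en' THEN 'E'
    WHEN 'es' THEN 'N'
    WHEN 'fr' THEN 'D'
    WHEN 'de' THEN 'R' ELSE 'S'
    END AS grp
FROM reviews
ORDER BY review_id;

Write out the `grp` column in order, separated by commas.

review_id=2: lang='fr' → D
review_id=3: ELSE → S
review_id=4: ELSE → S
review_id=5: lang='en' → E
review_id=6: lang='en' → E
review_id=7: lang='de' → R
review_id=8: ELSE → S
review_id=9: lang='en' → E
review_id=10: ELSE → S
review_id=11: ELSE → S
review_id=12: lang='de' → R
review_id=13: ELSE → S
review_id=14: lang='fr' → D
review_id=15: lang='en' → E

D, S, S, E, E, R, S, E, S, S, R, S, D, E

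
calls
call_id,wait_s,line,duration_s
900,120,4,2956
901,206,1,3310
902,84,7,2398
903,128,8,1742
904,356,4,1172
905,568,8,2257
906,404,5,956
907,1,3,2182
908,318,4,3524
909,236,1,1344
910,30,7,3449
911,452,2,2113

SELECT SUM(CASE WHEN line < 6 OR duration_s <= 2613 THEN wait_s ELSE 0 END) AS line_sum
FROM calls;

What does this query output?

call_id=900: ✓ → 120
call_id=901: ✓ → 206
call_id=902: ✓ → 84
call_id=903: ✓ → 128
call_id=904: ✓ → 356
call_id=905: ✓ → 568
call_id=906: ✓ → 404
call_id=907: ✓ → 1
call_id=908: ✓ → 318
call_id=909: ✓ → 236
call_id=910: ✗
call_id=911: ✓ → 452
line_sum = 120 + 206 + 84 + 128 + 356 + 568 + 404 + 1 + 318 + 236 + 452 = 2873

2873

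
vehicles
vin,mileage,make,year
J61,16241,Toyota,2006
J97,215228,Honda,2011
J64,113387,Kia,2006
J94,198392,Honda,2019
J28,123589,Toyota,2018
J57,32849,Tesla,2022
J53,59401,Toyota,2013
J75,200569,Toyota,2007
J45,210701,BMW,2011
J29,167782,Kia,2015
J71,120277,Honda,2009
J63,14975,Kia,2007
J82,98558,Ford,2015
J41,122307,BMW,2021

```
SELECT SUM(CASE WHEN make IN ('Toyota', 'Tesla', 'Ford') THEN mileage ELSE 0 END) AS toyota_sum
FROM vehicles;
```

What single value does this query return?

531207

vin=J61: ✓ → 16241
vin=J97: ✗
vin=J64: ✗
vin=J94: ✗
vin=J28: ✓ → 123589
vin=J57: ✓ → 32849
vin=J53: ✓ → 59401
vin=J75: ✓ → 200569
vin=J45: ✗
vin=J29: ✗
vin=J71: ✗
vin=J63: ✗
vin=J82: ✓ → 98558
vin=J41: ✗
toyota_sum = 16241 + 123589 + 32849 + 59401 + 200569 + 98558 = 531207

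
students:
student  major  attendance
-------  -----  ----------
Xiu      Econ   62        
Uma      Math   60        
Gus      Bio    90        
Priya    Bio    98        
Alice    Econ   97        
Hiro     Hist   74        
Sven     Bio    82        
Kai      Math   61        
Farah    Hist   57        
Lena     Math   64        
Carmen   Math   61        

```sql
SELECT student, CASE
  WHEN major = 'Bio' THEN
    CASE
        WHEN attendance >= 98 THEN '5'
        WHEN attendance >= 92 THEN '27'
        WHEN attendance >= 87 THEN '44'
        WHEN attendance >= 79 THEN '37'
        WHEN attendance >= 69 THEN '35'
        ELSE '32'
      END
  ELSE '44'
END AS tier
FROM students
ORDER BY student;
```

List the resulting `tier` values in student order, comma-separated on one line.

44, 44, 44, 44, 44, 44, 44, 5, 37, 44, 44

student=Alice: major='Econ' → outer ELSE → 44
student=Carmen: major='Math' → outer ELSE → 44
student=Farah: major='Hist' → outer ELSE → 44
student=Gus: major='Bio' → inner[attendance >= 87] → 44
student=Hiro: major='Hist' → outer ELSE → 44
student=Kai: major='Math' → outer ELSE → 44
student=Lena: major='Math' → outer ELSE → 44
student=Priya: major='Bio' → inner[attendance >= 98] → 5
student=Sven: major='Bio' → inner[attendance >= 79] → 37
student=Uma: major='Math' → outer ELSE → 44
student=Xiu: major='Econ' → outer ELSE → 44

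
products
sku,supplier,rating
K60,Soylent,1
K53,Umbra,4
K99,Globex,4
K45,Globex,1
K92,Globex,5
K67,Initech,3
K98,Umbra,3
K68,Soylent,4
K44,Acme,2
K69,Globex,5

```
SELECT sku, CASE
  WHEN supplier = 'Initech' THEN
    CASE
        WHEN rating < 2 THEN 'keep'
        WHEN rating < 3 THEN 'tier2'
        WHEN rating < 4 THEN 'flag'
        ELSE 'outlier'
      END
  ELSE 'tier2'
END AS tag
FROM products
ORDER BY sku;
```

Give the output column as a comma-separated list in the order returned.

tier2, tier2, tier2, tier2, flag, tier2, tier2, tier2, tier2, tier2

sku=K44: supplier='Acme' → outer ELSE → tier2
sku=K45: supplier='Globex' → outer ELSE → tier2
sku=K53: supplier='Umbra' → outer ELSE → tier2
sku=K60: supplier='Soylent' → outer ELSE → tier2
sku=K67: supplier='Initech' → inner[rating < 4] → flag
sku=K68: supplier='Soylent' → outer ELSE → tier2
sku=K69: supplier='Globex' → outer ELSE → tier2
sku=K92: supplier='Globex' → outer ELSE → tier2
sku=K98: supplier='Umbra' → outer ELSE → tier2
sku=K99: supplier='Globex' → outer ELSE → tier2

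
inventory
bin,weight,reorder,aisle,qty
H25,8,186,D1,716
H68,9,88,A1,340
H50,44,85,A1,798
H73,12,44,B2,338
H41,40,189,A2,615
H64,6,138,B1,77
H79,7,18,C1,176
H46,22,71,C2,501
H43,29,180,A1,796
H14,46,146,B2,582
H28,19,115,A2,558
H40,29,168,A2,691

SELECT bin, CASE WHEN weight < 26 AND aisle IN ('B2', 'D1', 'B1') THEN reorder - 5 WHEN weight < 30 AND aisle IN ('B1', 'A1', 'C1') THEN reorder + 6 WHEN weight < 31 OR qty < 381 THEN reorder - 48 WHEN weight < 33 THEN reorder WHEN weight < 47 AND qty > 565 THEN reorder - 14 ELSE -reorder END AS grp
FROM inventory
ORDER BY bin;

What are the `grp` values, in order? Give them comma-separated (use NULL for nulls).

bin=H14: weight < 47 AND qty > 565 → 132
bin=H25: weight < 26 AND aisle IN ('B2', 'D1', 'B1') → 181
bin=H28: weight < 31 OR qty < 381 → 67
bin=H40: weight < 31 OR qty < 381 → 120
bin=H41: weight < 47 AND qty > 565 → 175
bin=H43: weight < 30 AND aisle IN ('B1', 'A1', 'C1') → 186
bin=H46: weight < 31 OR qty < 381 → 23
bin=H50: weight < 47 AND qty > 565 → 71
bin=H64: weight < 26 AND aisle IN ('B2', 'D1', 'B1') → 133
bin=H68: weight < 30 AND aisle IN ('B1', 'A1', 'C1') → 94
bin=H73: weight < 26 AND aisle IN ('B2', 'D1', 'B1') → 39
bin=H79: weight < 30 AND aisle IN ('B1', 'A1', 'C1') → 24

132, 181, 67, 120, 175, 186, 23, 71, 133, 94, 39, 24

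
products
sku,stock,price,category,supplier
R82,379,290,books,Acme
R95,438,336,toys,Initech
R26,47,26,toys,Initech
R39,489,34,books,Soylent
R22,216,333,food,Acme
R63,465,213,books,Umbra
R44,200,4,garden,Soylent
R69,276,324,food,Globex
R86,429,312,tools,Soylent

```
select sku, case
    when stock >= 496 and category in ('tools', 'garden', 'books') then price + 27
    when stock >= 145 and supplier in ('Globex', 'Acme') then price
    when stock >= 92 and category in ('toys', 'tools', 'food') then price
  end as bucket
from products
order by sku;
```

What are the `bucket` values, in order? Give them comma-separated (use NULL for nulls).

333, NULL, NULL, NULL, NULL, 324, 290, 312, 336

sku=R22: stock >= 145 and supplier in ('Globex', 'Acme') → 333
sku=R26: (no match → NULL) → NULL
sku=R39: (no match → NULL) → NULL
sku=R44: (no match → NULL) → NULL
sku=R63: (no match → NULL) → NULL
sku=R69: stock >= 145 and supplier in ('Globex', 'Acme') → 324
sku=R82: stock >= 145 and supplier in ('Globex', 'Acme') → 290
sku=R86: stock >= 92 and category in ('toys', 'tools', 'food') → 312
sku=R95: stock >= 92 and category in ('toys', 'tools', 'food') → 336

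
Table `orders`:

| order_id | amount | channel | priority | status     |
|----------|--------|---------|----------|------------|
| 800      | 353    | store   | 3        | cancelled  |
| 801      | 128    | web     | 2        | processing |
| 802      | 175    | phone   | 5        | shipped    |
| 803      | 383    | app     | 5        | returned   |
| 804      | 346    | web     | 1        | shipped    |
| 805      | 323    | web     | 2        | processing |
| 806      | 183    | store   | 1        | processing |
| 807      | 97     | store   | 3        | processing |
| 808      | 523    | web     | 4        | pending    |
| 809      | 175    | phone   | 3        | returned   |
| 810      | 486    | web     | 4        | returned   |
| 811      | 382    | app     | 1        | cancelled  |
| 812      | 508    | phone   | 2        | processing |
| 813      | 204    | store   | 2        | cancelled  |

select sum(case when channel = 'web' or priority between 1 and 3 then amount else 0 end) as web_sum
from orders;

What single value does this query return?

order_id=800: ✓ → 353
order_id=801: ✓ → 128
order_id=802: ✗
order_id=803: ✗
order_id=804: ✓ → 346
order_id=805: ✓ → 323
order_id=806: ✓ → 183
order_id=807: ✓ → 97
order_id=808: ✓ → 523
order_id=809: ✓ → 175
order_id=810: ✓ → 486
order_id=811: ✓ → 382
order_id=812: ✓ → 508
order_id=813: ✓ → 204
web_sum = 353 + 128 + 346 + 323 + 183 + 97 + 523 + 175 + 486 + 382 + 508 + 204 = 3708

3708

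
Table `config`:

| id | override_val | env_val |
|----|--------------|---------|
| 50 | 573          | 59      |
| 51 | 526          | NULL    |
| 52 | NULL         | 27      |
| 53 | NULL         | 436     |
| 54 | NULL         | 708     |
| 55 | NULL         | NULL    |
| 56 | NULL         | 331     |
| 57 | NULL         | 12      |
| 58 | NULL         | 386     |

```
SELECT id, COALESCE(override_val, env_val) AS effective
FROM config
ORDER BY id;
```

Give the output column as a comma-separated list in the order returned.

id=50: override_val=573 → 573
id=51: override_val=526 → 526
id=52: override_val=NULL, env_val=27 → 27
id=53: override_val=NULL, env_val=436 → 436
id=54: override_val=NULL, env_val=708 → 708
id=55: override_val=NULL, env_val=NULL (all NULL) → NULL
id=56: override_val=NULL, env_val=331 → 331
id=57: override_val=NULL, env_val=12 → 12
id=58: override_val=NULL, env_val=386 → 386

573, 526, 27, 436, 708, NULL, 331, 12, 386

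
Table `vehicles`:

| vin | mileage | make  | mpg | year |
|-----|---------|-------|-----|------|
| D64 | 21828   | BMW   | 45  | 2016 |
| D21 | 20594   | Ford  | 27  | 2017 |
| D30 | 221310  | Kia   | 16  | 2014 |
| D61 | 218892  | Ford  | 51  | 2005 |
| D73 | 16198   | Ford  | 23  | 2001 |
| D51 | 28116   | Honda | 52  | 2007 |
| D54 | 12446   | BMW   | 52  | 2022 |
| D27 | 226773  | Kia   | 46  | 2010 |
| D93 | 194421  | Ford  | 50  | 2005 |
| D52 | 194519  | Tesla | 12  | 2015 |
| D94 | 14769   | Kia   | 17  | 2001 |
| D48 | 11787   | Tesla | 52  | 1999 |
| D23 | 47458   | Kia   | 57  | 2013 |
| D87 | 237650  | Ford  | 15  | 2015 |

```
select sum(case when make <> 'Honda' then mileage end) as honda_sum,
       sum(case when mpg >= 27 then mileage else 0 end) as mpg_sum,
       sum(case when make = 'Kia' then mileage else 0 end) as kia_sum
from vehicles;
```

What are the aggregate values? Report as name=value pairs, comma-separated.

[honda_sum: make <> 'Honda']
vin=D64: ✓ → 21828
vin=D21: ✓ → 20594
vin=D30: ✓ → 221310
vin=D61: ✓ → 218892
vin=D73: ✓ → 16198
vin=D51: ✗
vin=D54: ✓ → 12446
vin=D27: ✓ → 226773
vin=D93: ✓ → 194421
vin=D52: ✓ → 194519
vin=D94: ✓ → 14769
vin=D48: ✓ → 11787
vin=D23: ✓ → 47458
vin=D87: ✓ → 237650
honda_sum = 21828 + 20594 + 221310 + 218892 + 16198 + 12446 + 226773 + 194421 + 194519 + 14769 + 11787 + 47458 + 237650 = 1438645
—
[mpg_sum: mpg >= 27]
vin=D64: ✓ → 21828
vin=D21: ✓ → 20594
vin=D30: ✗
vin=D61: ✓ → 218892
vin=D73: ✗
vin=D51: ✓ → 28116
vin=D54: ✓ → 12446
vin=D27: ✓ → 226773
vin=D93: ✓ → 194421
vin=D52: ✗
vin=D94: ✗
vin=D48: ✓ → 11787
vin=D23: ✓ → 47458
vin=D87: ✗
mpg_sum = 21828 + 20594 + 218892 + 28116 + 12446 + 226773 + 194421 + 11787 + 47458 = 782315
—
[kia_sum: make = 'Kia']
vin=D64: ✗
vin=D21: ✗
vin=D30: ✓ → 221310
vin=D61: ✗
vin=D73: ✗
vin=D51: ✗
vin=D54: ✗
vin=D27: ✓ → 226773
vin=D93: ✗
vin=D52: ✗
vin=D94: ✓ → 14769
vin=D48: ✗
vin=D23: ✓ → 47458
vin=D87: ✗
kia_sum = 221310 + 226773 + 14769 + 47458 = 510310

honda_sum=1438645, mpg_sum=782315, kia_sum=510310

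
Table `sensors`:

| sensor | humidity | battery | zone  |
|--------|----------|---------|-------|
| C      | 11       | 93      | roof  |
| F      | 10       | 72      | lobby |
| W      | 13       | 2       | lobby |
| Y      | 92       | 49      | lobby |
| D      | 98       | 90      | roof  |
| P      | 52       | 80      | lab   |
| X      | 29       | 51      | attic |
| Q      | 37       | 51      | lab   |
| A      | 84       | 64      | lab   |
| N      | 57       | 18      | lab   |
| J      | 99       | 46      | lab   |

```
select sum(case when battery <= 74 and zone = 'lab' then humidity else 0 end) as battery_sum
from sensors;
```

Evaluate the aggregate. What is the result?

sensor=C: ✗
sensor=F: ✗
sensor=W: ✗
sensor=Y: ✗
sensor=D: ✗
sensor=P: ✗
sensor=X: ✗
sensor=Q: ✓ → 37
sensor=A: ✓ → 84
sensor=N: ✓ → 57
sensor=J: ✓ → 99
battery_sum = 37 + 84 + 57 + 99 = 277

277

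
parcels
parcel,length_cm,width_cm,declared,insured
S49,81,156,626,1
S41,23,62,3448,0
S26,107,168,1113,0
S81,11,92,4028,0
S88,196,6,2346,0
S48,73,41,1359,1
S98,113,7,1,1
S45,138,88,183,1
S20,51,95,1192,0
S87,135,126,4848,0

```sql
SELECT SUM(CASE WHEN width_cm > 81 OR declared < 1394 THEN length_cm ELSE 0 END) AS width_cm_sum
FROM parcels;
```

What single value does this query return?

709

parcel=S49: ✓ → 81
parcel=S41: ✗
parcel=S26: ✓ → 107
parcel=S81: ✓ → 11
parcel=S88: ✗
parcel=S48: ✓ → 73
parcel=S98: ✓ → 113
parcel=S45: ✓ → 138
parcel=S20: ✓ → 51
parcel=S87: ✓ → 135
width_cm_sum = 81 + 107 + 11 + 73 + 113 + 138 + 51 + 135 = 709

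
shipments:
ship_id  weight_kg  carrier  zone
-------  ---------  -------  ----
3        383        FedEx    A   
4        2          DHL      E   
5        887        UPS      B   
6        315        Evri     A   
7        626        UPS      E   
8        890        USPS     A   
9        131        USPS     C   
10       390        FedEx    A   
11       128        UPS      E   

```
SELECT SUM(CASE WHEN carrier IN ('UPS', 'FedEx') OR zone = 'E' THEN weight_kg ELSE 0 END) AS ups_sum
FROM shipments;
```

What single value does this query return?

ship_id=3: ✓ → 383
ship_id=4: ✓ → 2
ship_id=5: ✓ → 887
ship_id=6: ✗
ship_id=7: ✓ → 626
ship_id=8: ✗
ship_id=9: ✗
ship_id=10: ✓ → 390
ship_id=11: ✓ → 128
ups_sum = 383 + 2 + 887 + 626 + 390 + 128 = 2416

2416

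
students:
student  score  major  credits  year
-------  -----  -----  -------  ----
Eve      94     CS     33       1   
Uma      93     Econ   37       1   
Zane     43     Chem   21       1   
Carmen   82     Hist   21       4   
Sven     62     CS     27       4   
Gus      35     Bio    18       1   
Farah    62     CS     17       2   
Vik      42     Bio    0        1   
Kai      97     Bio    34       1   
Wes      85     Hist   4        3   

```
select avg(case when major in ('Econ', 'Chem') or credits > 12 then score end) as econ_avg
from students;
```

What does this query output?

student=Eve: ✓ → 94
student=Uma: ✓ → 93
student=Zane: ✓ → 43
student=Carmen: ✓ → 82
student=Sven: ✓ → 62
student=Gus: ✓ → 35
student=Farah: ✓ → 62
student=Vik: ✗
student=Kai: ✓ → 97
student=Wes: ✗
econ_avg = (94 + 93 + 43 + 82 + 62 + 35 + 62 + 97) / 8 = 71

71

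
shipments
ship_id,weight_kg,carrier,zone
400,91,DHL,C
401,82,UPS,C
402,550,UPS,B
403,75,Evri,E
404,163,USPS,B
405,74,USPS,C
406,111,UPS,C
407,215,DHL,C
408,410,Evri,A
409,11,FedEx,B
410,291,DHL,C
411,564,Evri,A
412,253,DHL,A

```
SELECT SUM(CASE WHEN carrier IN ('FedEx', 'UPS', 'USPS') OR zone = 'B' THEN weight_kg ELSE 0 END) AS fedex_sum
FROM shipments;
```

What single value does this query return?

991

ship_id=400: ✗
ship_id=401: ✓ → 82
ship_id=402: ✓ → 550
ship_id=403: ✗
ship_id=404: ✓ → 163
ship_id=405: ✓ → 74
ship_id=406: ✓ → 111
ship_id=407: ✗
ship_id=408: ✗
ship_id=409: ✓ → 11
ship_id=410: ✗
ship_id=411: ✗
ship_id=412: ✗
fedex_sum = 82 + 550 + 163 + 74 + 111 + 11 = 991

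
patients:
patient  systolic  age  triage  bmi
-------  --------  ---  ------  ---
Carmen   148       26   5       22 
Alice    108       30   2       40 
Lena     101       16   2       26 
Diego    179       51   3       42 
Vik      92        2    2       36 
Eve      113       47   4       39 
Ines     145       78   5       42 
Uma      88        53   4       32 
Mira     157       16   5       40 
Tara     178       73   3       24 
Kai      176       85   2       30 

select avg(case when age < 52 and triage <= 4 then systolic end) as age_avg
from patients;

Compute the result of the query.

patient=Carmen: ✗
patient=Alice: ✓ → 108
patient=Lena: ✓ → 101
patient=Diego: ✓ → 179
patient=Vik: ✓ → 92
patient=Eve: ✓ → 113
patient=Ines: ✗
patient=Uma: ✗
patient=Mira: ✗
patient=Tara: ✗
patient=Kai: ✗
age_avg = (108 + 101 + 179 + 92 + 113) / 5 = 118.6

118.6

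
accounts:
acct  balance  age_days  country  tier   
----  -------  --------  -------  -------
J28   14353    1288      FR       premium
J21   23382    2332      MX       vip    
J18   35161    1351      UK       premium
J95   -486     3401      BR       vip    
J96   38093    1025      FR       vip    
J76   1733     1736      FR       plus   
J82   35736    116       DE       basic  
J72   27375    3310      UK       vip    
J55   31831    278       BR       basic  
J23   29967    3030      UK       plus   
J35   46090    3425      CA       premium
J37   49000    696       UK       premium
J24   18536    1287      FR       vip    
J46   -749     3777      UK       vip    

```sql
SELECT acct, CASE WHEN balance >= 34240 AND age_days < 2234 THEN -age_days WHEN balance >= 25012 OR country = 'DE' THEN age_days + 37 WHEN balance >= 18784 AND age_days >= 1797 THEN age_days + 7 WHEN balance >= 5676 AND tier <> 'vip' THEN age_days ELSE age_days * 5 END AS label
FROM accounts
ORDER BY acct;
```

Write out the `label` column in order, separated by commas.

acct=J18: balance >= 34240 AND age_days < 2234 → -1351
acct=J21: balance >= 18784 AND age_days >= 1797 → 2339
acct=J23: balance >= 25012 OR country = 'DE' → 3067
acct=J24: ELSE → 6435
acct=J28: balance >= 5676 AND tier <> 'vip' → 1288
acct=J35: balance >= 25012 OR country = 'DE' → 3462
acct=J37: balance >= 34240 AND age_days < 2234 → -696
acct=J46: ELSE → 18885
acct=J55: balance >= 25012 OR country = 'DE' → 315
acct=J72: balance >= 25012 OR country = 'DE' → 3347
acct=J76: ELSE → 8680
acct=J82: balance >= 34240 AND age_days < 2234 → -116
acct=J95: ELSE → 17005
acct=J96: balance >= 34240 AND age_days < 2234 → -1025

-1351, 2339, 3067, 6435, 1288, 3462, -696, 18885, 315, 3347, 8680, -116, 17005, -1025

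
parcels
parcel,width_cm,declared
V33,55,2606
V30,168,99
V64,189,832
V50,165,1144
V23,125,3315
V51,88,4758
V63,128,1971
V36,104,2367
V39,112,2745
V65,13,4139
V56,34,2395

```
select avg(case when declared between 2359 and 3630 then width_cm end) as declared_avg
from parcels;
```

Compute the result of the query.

parcel=V33: ✓ → 55
parcel=V30: ✗
parcel=V64: ✗
parcel=V50: ✗
parcel=V23: ✓ → 125
parcel=V51: ✗
parcel=V63: ✗
parcel=V36: ✓ → 104
parcel=V39: ✓ → 112
parcel=V65: ✗
parcel=V56: ✓ → 34
declared_avg = (55 + 125 + 104 + 112 + 34) / 5 = 86

86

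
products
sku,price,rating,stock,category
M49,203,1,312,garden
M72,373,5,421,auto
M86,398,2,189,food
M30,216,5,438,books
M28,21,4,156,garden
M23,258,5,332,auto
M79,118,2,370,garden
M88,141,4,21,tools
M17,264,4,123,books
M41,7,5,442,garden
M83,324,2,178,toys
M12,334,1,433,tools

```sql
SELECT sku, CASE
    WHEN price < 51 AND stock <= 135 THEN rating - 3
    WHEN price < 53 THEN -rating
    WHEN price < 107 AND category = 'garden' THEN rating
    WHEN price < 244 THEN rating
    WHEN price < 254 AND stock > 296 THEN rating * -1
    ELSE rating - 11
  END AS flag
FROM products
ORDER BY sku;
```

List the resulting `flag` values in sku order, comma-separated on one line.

-10, -7, -6, -4, 5, -5, 1, -6, 2, -9, -9, 4

sku=M12: ELSE → -10
sku=M17: ELSE → -7
sku=M23: ELSE → -6
sku=M28: price < 53 → -4
sku=M30: price < 244 → 5
sku=M41: price < 53 → -5
sku=M49: price < 244 → 1
sku=M72: ELSE → -6
sku=M79: price < 244 → 2
sku=M83: ELSE → -9
sku=M86: ELSE → -9
sku=M88: price < 244 → 4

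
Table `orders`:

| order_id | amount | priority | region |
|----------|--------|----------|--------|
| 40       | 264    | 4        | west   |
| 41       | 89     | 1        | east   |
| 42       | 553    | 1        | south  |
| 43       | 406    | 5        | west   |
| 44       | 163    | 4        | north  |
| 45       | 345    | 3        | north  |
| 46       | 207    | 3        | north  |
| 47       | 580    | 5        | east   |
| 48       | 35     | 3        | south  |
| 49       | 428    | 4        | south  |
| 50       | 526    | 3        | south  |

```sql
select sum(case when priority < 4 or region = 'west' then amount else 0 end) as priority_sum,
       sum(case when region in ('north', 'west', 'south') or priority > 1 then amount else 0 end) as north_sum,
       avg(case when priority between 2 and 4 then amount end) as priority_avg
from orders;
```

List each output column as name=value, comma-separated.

priority_sum=2425, north_sum=3507, priority_avg=281.1428571429

[priority_sum: priority < 4 or region = 'west']
order_id=40: ✓ → 264
order_id=41: ✓ → 89
order_id=42: ✓ → 553
order_id=43: ✓ → 406
order_id=44: ✗
order_id=45: ✓ → 345
order_id=46: ✓ → 207
order_id=47: ✗
order_id=48: ✓ → 35
order_id=49: ✗
order_id=50: ✓ → 526
priority_sum = 264 + 89 + 553 + 406 + 345 + 207 + 35 + 526 = 2425
—
[north_sum: region in ('north', 'west', 'south') or priority > 1]
order_id=40: ✓ → 264
order_id=41: ✗
order_id=42: ✓ → 553
order_id=43: ✓ → 406
order_id=44: ✓ → 163
order_id=45: ✓ → 345
order_id=46: ✓ → 207
order_id=47: ✓ → 580
order_id=48: ✓ → 35
order_id=49: ✓ → 428
order_id=50: ✓ → 526
north_sum = 264 + 553 + 406 + 163 + 345 + 207 + 580 + 35 + 428 + 526 = 3507
—
[priority_avg: priority between 2 and 4]
order_id=40: ✓ → 264
order_id=41: ✗
order_id=42: ✗
order_id=43: ✗
order_id=44: ✓ → 163
order_id=45: ✓ → 345
order_id=46: ✓ → 207
order_id=47: ✗
order_id=48: ✓ → 35
order_id=49: ✓ → 428
order_id=50: ✓ → 526
priority_avg = (264 + 163 + 345 + 207 + 35 + 428 + 526) / 7 = 281.1428571429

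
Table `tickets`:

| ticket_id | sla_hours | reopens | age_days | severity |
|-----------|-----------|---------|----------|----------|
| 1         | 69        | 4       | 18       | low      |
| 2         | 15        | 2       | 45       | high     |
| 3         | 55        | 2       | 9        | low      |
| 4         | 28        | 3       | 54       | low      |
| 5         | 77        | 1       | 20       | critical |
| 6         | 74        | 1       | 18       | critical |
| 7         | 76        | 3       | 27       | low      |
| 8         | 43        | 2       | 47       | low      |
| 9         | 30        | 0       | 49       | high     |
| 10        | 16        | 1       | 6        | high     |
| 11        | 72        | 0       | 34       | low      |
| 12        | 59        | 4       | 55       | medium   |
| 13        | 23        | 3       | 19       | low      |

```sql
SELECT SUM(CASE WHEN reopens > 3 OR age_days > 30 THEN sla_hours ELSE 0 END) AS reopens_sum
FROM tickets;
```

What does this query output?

316

ticket_id=1: ✓ → 69
ticket_id=2: ✓ → 15
ticket_id=3: ✗
ticket_id=4: ✓ → 28
ticket_id=5: ✗
ticket_id=6: ✗
ticket_id=7: ✗
ticket_id=8: ✓ → 43
ticket_id=9: ✓ → 30
ticket_id=10: ✗
ticket_id=11: ✓ → 72
ticket_id=12: ✓ → 59
ticket_id=13: ✗
reopens_sum = 69 + 15 + 28 + 43 + 30 + 72 + 59 = 316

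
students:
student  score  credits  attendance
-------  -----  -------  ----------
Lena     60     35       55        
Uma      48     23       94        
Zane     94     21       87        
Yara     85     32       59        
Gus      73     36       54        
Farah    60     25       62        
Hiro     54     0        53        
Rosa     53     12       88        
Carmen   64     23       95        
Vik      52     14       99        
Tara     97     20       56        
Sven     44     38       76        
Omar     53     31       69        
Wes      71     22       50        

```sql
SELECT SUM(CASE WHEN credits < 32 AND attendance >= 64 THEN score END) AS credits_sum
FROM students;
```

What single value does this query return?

student=Lena: ✗
student=Uma: ✓ → 48
student=Zane: ✓ → 94
student=Yara: ✗
student=Gus: ✗
student=Farah: ✗
student=Hiro: ✗
student=Rosa: ✓ → 53
student=Carmen: ✓ → 64
student=Vik: ✓ → 52
student=Tara: ✗
student=Sven: ✗
student=Omar: ✓ → 53
student=Wes: ✗
credits_sum = 48 + 94 + 53 + 64 + 52 + 53 = 364

364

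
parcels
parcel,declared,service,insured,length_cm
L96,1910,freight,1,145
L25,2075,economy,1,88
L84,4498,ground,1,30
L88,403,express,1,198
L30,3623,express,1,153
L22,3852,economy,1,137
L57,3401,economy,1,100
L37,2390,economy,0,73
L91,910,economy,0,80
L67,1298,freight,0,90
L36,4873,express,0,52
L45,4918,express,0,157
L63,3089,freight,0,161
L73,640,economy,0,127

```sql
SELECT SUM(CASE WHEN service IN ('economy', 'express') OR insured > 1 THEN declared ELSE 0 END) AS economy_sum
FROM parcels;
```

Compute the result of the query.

parcel=L96: ✗
parcel=L25: ✓ → 2075
parcel=L84: ✗
parcel=L88: ✓ → 403
parcel=L30: ✓ → 3623
parcel=L22: ✓ → 3852
parcel=L57: ✓ → 3401
parcel=L37: ✓ → 2390
parcel=L91: ✓ → 910
parcel=L67: ✗
parcel=L36: ✓ → 4873
parcel=L45: ✓ → 4918
parcel=L63: ✗
parcel=L73: ✓ → 640
economy_sum = 2075 + 403 + 3623 + 3852 + 3401 + 2390 + 910 + 4873 + 4918 + 640 = 27085

27085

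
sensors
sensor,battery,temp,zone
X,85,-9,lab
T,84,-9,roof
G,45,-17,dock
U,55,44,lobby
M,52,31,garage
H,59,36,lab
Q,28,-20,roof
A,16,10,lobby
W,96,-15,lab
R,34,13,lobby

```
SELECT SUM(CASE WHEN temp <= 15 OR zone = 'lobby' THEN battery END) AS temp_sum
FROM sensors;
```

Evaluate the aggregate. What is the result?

443

sensor=X: ✓ → 85
sensor=T: ✓ → 84
sensor=G: ✓ → 45
sensor=U: ✓ → 55
sensor=M: ✗
sensor=H: ✗
sensor=Q: ✓ → 28
sensor=A: ✓ → 16
sensor=W: ✓ → 96
sensor=R: ✓ → 34
temp_sum = 85 + 84 + 45 + 55 + 28 + 16 + 96 + 34 = 443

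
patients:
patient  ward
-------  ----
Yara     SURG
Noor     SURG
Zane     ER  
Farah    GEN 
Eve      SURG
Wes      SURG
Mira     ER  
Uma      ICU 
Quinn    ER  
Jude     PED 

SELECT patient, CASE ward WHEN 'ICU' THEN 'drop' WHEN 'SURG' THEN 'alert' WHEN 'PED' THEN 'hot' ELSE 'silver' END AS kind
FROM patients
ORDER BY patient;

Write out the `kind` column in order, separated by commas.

patient=Eve: ward='SURG' → alert
patient=Farah: ELSE → silver
patient=Jude: ward='PED' → hot
patient=Mira: ELSE → silver
patient=Noor: ward='SURG' → alert
patient=Quinn: ELSE → silver
patient=Uma: ward='ICU' → drop
patient=Wes: ward='SURG' → alert
patient=Yara: ward='SURG' → alert
patient=Zane: ELSE → silver

alert, silver, hot, silver, alert, silver, drop, alert, alert, silver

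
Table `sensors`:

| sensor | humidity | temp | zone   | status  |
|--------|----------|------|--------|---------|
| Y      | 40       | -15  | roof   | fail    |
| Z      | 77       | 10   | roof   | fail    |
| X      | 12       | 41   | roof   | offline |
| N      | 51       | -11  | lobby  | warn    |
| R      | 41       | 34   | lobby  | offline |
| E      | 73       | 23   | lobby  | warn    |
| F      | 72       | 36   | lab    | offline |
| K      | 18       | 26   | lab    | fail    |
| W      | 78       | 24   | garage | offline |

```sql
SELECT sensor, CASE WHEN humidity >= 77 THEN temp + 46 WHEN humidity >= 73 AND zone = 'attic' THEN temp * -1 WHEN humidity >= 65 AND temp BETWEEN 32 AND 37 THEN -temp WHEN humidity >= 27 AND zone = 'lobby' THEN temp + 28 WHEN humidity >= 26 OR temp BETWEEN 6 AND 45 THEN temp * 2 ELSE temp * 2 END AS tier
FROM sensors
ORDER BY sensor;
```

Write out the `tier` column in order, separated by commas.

51, -36, 52, 17, 62, 70, 82, -30, 56

sensor=E: humidity >= 27 AND zone = 'lobby' → 51
sensor=F: humidity >= 65 AND temp BETWEEN 32 AND 37 → -36
sensor=K: humidity >= 26 OR temp BETWEEN 6 AND 45 → 52
sensor=N: humidity >= 27 AND zone = 'lobby' → 17
sensor=R: humidity >= 27 AND zone = 'lobby' → 62
sensor=W: humidity >= 77 → 70
sensor=X: humidity >= 26 OR temp BETWEEN 6 AND 45 → 82
sensor=Y: humidity >= 26 OR temp BETWEEN 6 AND 45 → -30
sensor=Z: humidity >= 77 → 56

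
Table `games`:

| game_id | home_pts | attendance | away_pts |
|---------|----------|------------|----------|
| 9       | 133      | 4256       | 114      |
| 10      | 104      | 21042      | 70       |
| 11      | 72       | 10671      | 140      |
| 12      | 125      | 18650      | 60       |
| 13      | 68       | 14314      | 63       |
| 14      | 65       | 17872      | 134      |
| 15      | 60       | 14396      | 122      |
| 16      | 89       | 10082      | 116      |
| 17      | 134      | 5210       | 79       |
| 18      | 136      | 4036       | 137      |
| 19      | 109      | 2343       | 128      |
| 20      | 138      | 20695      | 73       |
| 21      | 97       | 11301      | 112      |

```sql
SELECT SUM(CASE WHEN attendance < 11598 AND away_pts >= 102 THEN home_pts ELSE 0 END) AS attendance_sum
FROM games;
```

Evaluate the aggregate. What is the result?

636

game_id=9: ✓ → 133
game_id=10: ✗
game_id=11: ✓ → 72
game_id=12: ✗
game_id=13: ✗
game_id=14: ✗
game_id=15: ✗
game_id=16: ✓ → 89
game_id=17: ✗
game_id=18: ✓ → 136
game_id=19: ✓ → 109
game_id=20: ✗
game_id=21: ✓ → 97
attendance_sum = 133 + 72 + 89 + 136 + 109 + 97 = 636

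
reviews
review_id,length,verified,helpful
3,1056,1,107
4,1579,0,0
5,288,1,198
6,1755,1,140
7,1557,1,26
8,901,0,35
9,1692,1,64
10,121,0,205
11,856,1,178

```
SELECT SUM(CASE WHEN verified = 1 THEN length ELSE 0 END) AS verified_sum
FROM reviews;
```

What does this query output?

7204

review_id=3: ✓ → 1056
review_id=4: ✗
review_id=5: ✓ → 288
review_id=6: ✓ → 1755
review_id=7: ✓ → 1557
review_id=8: ✗
review_id=9: ✓ → 1692
review_id=10: ✗
review_id=11: ✓ → 856
verified_sum = 1056 + 288 + 1755 + 1557 + 1692 + 856 = 7204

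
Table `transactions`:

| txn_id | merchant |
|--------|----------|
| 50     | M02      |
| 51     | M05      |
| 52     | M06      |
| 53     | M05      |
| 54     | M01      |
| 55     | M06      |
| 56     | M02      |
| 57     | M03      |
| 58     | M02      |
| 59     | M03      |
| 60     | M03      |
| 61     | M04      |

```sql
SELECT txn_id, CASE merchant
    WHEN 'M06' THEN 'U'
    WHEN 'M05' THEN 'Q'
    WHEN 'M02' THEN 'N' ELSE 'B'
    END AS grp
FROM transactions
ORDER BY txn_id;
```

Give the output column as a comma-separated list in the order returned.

N, Q, U, Q, B, U, N, B, N, B, B, B

txn_id=50: merchant='M02' → N
txn_id=51: merchant='M05' → Q
txn_id=52: merchant='M06' → U
txn_id=53: merchant='M05' → Q
txn_id=54: ELSE → B
txn_id=55: merchant='M06' → U
txn_id=56: merchant='M02' → N
txn_id=57: ELSE → B
txn_id=58: merchant='M02' → N
txn_id=59: ELSE → B
txn_id=60: ELSE → B
txn_id=61: ELSE → B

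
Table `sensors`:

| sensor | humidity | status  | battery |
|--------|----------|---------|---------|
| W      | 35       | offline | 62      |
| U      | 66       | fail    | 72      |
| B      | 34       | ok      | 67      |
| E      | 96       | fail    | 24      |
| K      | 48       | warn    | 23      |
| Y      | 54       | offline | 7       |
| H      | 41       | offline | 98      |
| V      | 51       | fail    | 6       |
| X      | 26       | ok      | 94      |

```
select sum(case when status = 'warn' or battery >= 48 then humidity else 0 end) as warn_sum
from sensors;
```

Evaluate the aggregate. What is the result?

250

sensor=W: ✓ → 35
sensor=U: ✓ → 66
sensor=B: ✓ → 34
sensor=E: ✗
sensor=K: ✓ → 48
sensor=Y: ✗
sensor=H: ✓ → 41
sensor=V: ✗
sensor=X: ✓ → 26
warn_sum = 35 + 66 + 34 + 48 + 41 + 26 = 250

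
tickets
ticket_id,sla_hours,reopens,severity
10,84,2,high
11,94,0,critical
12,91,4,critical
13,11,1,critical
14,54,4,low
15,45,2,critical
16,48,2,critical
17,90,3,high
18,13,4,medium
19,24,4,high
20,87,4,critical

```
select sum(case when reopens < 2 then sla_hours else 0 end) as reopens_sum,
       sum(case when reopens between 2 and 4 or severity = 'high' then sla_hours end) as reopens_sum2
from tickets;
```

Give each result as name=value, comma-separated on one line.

[reopens_sum: reopens < 2]
ticket_id=10: ✗
ticket_id=11: ✓ → 94
ticket_id=12: ✗
ticket_id=13: ✓ → 11
ticket_id=14: ✗
ticket_id=15: ✗
ticket_id=16: ✗
ticket_id=17: ✗
ticket_id=18: ✗
ticket_id=19: ✗
ticket_id=20: ✗
reopens_sum = 94 + 11 = 105
—
[reopens_sum2: reopens between 2 and 4 or severity = 'high']
ticket_id=10: ✓ → 84
ticket_id=11: ✗
ticket_id=12: ✓ → 91
ticket_id=13: ✗
ticket_id=14: ✓ → 54
ticket_id=15: ✓ → 45
ticket_id=16: ✓ → 48
ticket_id=17: ✓ → 90
ticket_id=18: ✓ → 13
ticket_id=19: ✓ → 24
ticket_id=20: ✓ → 87
reopens_sum2 = 84 + 91 + 54 + 45 + 48 + 90 + 13 + 24 + 87 = 536

reopens_sum=105, reopens_sum2=536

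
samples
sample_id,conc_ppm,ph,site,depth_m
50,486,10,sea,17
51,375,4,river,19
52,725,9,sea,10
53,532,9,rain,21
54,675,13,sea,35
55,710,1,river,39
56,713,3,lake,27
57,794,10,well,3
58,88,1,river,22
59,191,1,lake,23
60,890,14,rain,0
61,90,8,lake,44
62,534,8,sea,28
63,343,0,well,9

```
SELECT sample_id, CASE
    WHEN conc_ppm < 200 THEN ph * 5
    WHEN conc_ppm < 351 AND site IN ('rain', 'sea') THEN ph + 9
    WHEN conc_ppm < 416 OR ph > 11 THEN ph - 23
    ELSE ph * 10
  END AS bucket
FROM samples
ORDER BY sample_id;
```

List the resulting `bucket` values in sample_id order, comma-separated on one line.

sample_id=50: ELSE → 100
sample_id=51: conc_ppm < 416 OR ph > 11 → -19
sample_id=52: ELSE → 90
sample_id=53: ELSE → 90
sample_id=54: conc_ppm < 416 OR ph > 11 → -10
sample_id=55: ELSE → 10
sample_id=56: ELSE → 30
sample_id=57: ELSE → 100
sample_id=58: conc_ppm < 200 → 5
sample_id=59: conc_ppm < 200 → 5
sample_id=60: conc_ppm < 416 OR ph > 11 → -9
sample_id=61: conc_ppm < 200 → 40
sample_id=62: ELSE → 80
sample_id=63: conc_ppm < 416 OR ph > 11 → -23

100, -19, 90, 90, -10, 10, 30, 100, 5, 5, -9, 40, 80, -23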